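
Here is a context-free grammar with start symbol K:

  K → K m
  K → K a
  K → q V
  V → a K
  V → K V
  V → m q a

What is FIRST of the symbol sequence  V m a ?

{ a, m, q }

Add FIRST(V) = { a, m, q }; V is not nullable, stop.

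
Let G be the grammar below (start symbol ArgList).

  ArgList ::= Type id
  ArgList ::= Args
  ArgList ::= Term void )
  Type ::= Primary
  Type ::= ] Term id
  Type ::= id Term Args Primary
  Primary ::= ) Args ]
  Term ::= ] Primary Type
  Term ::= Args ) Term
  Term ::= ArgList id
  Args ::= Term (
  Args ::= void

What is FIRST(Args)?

From Args ::= Term (: add FIRST(Term) = { ), ], id, void }.
Args ::= void contributes {void}.
Union: FIRST(Args) = { ), ], id, void }.

{ ), ], id, void }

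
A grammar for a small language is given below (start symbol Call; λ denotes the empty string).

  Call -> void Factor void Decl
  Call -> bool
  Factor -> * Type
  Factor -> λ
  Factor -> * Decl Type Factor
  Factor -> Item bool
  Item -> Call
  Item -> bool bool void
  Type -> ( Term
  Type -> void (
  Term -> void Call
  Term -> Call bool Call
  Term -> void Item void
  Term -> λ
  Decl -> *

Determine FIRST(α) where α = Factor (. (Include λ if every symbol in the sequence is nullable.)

{ (, *, bool, void }

Add FIRST(Factor)\{λ} = { *, bool, void }; Factor is nullable, continue.
( is a terminal; add {(} and stop.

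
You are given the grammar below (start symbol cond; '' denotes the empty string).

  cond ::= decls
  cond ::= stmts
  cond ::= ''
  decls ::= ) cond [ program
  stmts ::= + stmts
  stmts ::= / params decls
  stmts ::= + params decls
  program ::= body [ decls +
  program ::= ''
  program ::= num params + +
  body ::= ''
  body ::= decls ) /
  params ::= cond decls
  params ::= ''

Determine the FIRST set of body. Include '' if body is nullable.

body ::= '' contributes ''.
From body ::= decls ) /: add FIRST(decls) = { ) }.
Union: FIRST(body) = { ), '' }.

{ ), '' }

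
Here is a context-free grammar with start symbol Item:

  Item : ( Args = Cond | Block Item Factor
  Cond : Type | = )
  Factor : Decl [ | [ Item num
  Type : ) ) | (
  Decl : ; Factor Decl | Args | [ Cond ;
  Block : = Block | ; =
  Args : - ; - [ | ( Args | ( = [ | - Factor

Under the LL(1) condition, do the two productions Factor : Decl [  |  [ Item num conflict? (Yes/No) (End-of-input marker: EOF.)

FIRST(Decl [) = { (, -, ;, [ } and FIRST([ Item num) = { [ }.
Both contain [, so the two alternatives are not disjoint — LL(1) conflict.

Yes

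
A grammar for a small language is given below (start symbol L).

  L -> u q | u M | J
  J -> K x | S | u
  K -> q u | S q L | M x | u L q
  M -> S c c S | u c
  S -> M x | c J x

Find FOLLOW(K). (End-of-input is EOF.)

In J -> K x: add FIRST(x) = { x }.
Union: FOLLOW(K) = { x }.

{ x }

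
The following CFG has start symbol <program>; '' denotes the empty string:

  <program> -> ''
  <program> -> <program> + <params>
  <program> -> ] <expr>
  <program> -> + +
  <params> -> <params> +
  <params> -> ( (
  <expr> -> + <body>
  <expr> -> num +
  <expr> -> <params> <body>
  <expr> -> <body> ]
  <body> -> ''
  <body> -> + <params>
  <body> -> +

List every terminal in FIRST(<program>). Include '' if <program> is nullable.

<program> -> '' contributes ''.
From <program> -> <program> + <params>: <program> nullable, take FIRST(<program>) ∪ {+} = { +, ] }.
<program> -> ] <expr> contributes {]}.
<program> -> + + contributes {+}.
Union: FIRST(<program>) = { +, ], '' }.

{ +, ], '' }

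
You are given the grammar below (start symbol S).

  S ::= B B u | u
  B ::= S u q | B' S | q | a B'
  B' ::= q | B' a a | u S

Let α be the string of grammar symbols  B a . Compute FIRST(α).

{ a, q, u }

Add FIRST(B) = { a, q, u }; B is not nullable, stop.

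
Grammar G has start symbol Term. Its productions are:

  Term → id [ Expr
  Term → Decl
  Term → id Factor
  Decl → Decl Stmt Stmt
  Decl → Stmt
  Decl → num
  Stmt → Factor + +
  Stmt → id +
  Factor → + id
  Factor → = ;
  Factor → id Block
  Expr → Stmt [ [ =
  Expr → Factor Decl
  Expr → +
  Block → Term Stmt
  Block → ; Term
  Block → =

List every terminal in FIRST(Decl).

{ +, =, id, num }

From Decl → Decl Stmt Stmt: add FIRST(Decl) = { +, =, id, num }.
From Decl → Stmt: add FIRST(Stmt) = { +, =, id }.
Decl → num contributes {num}.
Union: FIRST(Decl) = { +, =, id, num }.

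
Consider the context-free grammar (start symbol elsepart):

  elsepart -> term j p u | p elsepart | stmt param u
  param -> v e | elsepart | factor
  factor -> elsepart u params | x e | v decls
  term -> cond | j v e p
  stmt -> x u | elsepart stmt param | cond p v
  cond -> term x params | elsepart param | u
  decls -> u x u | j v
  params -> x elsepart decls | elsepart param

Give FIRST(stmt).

{ j, p, u, x }

stmt -> x u contributes {x}.
From stmt -> elsepart stmt param: add FIRST(elsepart) = { j, p, u, x }.
From stmt -> cond p v: add FIRST(cond) = { j, p, u, x }.
Union: FIRST(stmt) = { j, p, u, x }.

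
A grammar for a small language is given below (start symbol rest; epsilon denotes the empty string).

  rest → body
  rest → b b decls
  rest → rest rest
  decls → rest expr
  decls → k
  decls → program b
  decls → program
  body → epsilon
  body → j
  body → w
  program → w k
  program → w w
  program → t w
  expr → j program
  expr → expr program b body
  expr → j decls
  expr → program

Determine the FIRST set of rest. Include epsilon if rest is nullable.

{ b, j, w, epsilon }

From rest → body: add FIRST(body) = { j, w, epsilon } (including epsilon since body is nullable).
rest → b b decls contributes {b}.
From rest → rest rest: rest, rest nullable, take FIRST(rest) ∪ FIRST(rest) = { b, j, w }; also epsilon since the whole RHS is nullable.
Union: FIRST(rest) = { b, j, w, epsilon }.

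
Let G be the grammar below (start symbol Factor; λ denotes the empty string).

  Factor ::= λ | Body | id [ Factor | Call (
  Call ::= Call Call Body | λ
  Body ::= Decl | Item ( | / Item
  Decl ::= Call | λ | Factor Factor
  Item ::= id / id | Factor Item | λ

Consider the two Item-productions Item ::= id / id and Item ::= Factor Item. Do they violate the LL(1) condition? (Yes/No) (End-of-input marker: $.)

Yes

FIRST(id / id) = { id } and FIRST(Factor Item) = { (, /, id, λ }.
Both contain id, so the two alternatives are not disjoint — LL(1) conflict.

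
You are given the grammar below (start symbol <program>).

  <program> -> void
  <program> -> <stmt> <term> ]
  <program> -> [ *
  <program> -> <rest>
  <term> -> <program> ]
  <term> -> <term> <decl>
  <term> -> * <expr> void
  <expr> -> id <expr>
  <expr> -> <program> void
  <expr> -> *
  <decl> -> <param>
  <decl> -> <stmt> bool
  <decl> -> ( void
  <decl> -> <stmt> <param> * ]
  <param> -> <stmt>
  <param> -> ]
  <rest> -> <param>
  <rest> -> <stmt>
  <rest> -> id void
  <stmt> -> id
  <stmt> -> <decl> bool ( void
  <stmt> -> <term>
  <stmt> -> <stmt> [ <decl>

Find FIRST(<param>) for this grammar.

From <param> -> <stmt>: add FIRST(<stmt>) = { (, *, [, ], id, void }.
<param> -> ] contributes {]}.
Union: FIRST(<param>) = { (, *, [, ], id, void }.

{ (, *, [, ], id, void }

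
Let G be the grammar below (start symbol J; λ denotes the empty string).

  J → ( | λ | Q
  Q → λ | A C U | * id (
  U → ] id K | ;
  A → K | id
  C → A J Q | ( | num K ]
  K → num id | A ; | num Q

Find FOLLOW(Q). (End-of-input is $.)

In J → Q: Q is at the end, add FOLLOW(J) = { $, *, ;, ], id, num }.
In C → A J Q: Q is at the end, add FOLLOW(C) = { ;, ] }.
In K → num Q: Q is at the end, add FOLLOW(K) = { $, (, *, ;, ], id, num }.
Union: FOLLOW(Q) = { $, (, *, ;, ], id, num }.

{ $, (, *, ;, ], id, num }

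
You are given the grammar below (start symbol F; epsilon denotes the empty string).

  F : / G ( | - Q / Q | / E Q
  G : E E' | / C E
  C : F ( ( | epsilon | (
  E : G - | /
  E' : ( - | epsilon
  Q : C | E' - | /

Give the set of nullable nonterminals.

{ C, E', Q }

Directly nullable (have an epsilon-production): C, E'.
Q : C with every symbol nullable, so Q is nullable.
No other nonterminal has a production whose RHS symbols are all nullable.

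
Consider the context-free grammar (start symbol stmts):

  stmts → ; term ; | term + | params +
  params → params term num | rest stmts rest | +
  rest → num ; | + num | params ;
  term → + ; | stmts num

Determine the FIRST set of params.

{ +, num }

From params → params term num: add FIRST(params) = { +, num }.
From params → rest stmts rest: add FIRST(rest) = { +, num }.
params → + contributes {+}.
Union: FIRST(params) = { +, num }.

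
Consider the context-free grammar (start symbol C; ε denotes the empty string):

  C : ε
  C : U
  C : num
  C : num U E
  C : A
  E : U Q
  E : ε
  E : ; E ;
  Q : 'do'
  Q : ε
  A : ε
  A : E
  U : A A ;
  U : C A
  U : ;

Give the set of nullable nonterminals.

Directly nullable (have an ε-production): C, E, Q, A.
U : C A with every symbol nullable, so U is nullable.

{ A, C, E, Q, U }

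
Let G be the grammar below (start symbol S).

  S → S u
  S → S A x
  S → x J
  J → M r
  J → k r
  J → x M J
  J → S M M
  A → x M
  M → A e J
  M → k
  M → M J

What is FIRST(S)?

From S → S u: add FIRST(S) = { x }.
From S → S A x: add FIRST(S) = { x }.
S → x J contributes {x}.
Union: FIRST(S) = { x }.

{ x }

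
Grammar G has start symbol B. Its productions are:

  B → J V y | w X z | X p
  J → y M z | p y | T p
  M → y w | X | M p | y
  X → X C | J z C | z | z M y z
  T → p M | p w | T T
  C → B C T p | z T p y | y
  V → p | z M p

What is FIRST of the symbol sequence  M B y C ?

Add FIRST(M) = { p, y, z }; M is not nullable, stop.

{ p, y, z }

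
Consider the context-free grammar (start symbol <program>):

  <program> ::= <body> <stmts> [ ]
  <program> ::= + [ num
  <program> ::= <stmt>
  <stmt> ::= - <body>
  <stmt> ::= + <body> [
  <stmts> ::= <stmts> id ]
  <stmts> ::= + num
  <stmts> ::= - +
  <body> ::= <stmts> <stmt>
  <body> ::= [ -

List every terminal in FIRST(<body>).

{ +, -, [ }

From <body> ::= <stmts> <stmt>: add FIRST(<stmts>) = { +, - }.
<body> ::= [ - contributes {[}.
Union: FIRST(<body>) = { +, -, [ }.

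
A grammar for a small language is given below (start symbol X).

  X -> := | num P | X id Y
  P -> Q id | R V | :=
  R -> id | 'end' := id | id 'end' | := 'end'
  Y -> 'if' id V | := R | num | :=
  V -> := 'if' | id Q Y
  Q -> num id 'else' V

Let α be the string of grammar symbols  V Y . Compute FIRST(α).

{ :=, id }

Add FIRST(V) = { :=, id }; V is not nullable, stop.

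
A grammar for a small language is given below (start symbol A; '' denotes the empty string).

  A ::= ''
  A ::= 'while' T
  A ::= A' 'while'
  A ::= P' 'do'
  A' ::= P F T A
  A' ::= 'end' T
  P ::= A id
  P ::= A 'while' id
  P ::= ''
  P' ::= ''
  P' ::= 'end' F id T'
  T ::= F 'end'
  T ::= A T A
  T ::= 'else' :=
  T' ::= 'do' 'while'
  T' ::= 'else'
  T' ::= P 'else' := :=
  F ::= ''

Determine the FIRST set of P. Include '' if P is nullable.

From P ::= A id: A nullable, take FIRST(A) ∪ {id} = { 'do', 'else', 'end', 'while', id }.
From P ::= A 'while' id: A nullable, take FIRST(A) ∪ {'while'} = { 'do', 'else', 'end', 'while', id }.
P ::= '' contributes ''.
Union: FIRST(P) = { 'do', 'else', 'end', 'while', id, '' }.

{ 'do', 'else', 'end', 'while', id, '' }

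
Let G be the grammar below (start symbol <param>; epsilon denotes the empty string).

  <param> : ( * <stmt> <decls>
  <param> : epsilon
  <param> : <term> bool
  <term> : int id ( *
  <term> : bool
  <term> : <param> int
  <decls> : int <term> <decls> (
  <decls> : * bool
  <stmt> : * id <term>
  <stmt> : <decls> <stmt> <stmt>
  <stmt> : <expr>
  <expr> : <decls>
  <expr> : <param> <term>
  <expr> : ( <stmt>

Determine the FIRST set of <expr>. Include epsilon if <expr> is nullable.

{ (, *, bool, int }

From <expr> : <decls>: add FIRST(<decls>) = { *, int }.
From <expr> : <param> <term>: <param> nullable, take FIRST(<param>) ∪ FIRST(<term>) = { (, bool, int }.
<expr> : ( <stmt> contributes {(}.
Union: FIRST(<expr>) = { (, *, bool, int }.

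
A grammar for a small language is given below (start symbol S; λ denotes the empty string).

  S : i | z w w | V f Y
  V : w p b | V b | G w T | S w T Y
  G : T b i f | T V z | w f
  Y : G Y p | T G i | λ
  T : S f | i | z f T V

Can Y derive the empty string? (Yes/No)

Yes

Y has an λ-production, so Y ⇒ λ.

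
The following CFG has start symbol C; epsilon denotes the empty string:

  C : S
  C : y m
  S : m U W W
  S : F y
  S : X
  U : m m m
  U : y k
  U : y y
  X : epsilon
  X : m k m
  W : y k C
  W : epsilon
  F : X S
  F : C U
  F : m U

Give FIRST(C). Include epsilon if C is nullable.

From C : S: add FIRST(S) = { m, y, epsilon } (including epsilon since S is nullable).
C : y m contributes {y}.
Union: FIRST(C) = { m, y, epsilon }.

{ m, y, epsilon }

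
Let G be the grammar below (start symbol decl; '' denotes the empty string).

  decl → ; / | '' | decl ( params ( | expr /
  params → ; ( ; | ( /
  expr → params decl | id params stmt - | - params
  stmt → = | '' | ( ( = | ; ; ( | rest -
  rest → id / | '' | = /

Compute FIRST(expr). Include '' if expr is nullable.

From expr → params decl: add FIRST(params) = { (, ; }.
expr → id params stmt - contributes {id}.
expr → - params contributes {-}.
Union: FIRST(expr) = { (, -, ;, id }.

{ (, -, ;, id }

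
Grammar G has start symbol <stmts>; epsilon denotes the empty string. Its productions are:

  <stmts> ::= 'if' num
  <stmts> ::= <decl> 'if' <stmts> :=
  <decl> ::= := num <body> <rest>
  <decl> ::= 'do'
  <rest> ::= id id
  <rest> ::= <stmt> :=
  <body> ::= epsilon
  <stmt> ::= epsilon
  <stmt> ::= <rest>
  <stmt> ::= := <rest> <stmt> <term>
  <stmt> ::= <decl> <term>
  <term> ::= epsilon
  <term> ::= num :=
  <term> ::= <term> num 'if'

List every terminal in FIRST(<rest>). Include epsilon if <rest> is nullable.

{ 'do', :=, id }

<rest> ::= id id contributes {id}.
From <rest> ::= <stmt> :=: <stmt> nullable, take FIRST(<stmt>) ∪ {:=} = { 'do', :=, id }.
Union: FIRST(<rest>) = { 'do', :=, id }.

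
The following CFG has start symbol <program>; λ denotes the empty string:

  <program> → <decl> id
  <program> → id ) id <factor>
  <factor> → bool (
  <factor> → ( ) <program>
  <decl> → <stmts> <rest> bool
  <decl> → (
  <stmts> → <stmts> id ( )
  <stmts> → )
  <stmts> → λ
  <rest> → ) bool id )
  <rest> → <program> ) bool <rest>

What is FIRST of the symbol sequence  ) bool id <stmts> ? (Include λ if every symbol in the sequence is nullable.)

{ ) }

) is a terminal; add {)} and stop.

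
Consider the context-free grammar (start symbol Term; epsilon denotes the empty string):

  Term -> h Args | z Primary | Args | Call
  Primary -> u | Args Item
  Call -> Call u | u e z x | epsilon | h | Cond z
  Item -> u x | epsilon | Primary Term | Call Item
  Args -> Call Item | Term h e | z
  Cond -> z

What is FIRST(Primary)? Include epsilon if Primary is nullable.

{ h, u, z, epsilon }

Primary -> u contributes {u}.
From Primary -> Args Item: Args, Item nullable, take FIRST(Args) ∪ FIRST(Item) = { h, u, z }; also epsilon since the whole RHS is nullable.
Union: FIRST(Primary) = { h, u, z, epsilon }.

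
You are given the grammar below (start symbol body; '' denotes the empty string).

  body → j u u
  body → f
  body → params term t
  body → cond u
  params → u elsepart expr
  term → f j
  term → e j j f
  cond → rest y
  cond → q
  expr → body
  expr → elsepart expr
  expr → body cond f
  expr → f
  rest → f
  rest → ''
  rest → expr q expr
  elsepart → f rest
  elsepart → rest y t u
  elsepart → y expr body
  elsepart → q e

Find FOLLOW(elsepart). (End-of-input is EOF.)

In params → u elsepart expr: add FIRST(expr) = { f, j, q, u, y }.
In expr → elsepart expr: add FIRST(expr) = { f, j, q, u, y }.
Union: FOLLOW(elsepart) = { f, j, q, u, y }.

{ f, j, q, u, y }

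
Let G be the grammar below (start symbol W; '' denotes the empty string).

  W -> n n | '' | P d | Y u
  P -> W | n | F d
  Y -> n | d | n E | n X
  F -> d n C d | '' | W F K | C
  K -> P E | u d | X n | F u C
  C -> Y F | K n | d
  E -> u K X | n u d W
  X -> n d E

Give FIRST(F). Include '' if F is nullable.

F -> d n C d contributes {d}.
F -> '' contributes ''.
From F -> W F K: W, F nullable, take FIRST(W) ∪ FIRST(F) ∪ FIRST(K) = { d, n, u }.
From F -> C: add FIRST(C) = { d, n, u }.
Union: FIRST(F) = { d, n, u, '' }.

{ d, n, u, '' }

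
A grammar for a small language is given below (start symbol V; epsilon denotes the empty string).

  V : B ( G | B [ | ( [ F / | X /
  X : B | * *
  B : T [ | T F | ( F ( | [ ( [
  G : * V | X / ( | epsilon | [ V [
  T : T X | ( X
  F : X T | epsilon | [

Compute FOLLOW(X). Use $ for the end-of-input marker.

{ (, *, /, [ }

In V : X /: add FIRST(/) = { / }.
In G : X / (: add FIRST(/ () = { / }.
In T : T X: X is at the end, add FOLLOW(T) = { (, *, /, [ }.
In T : ( X: X is at the end, add FOLLOW(T) = { (, *, /, [ }.
In F : X T: add FIRST(T) = { ( }.
Union: FOLLOW(X) = { (, *, /, [ }.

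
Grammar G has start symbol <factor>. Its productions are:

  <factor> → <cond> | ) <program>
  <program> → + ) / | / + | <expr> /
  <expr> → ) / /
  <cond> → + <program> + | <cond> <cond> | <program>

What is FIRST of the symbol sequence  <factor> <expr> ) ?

{ ), +, / }

Add FIRST(<factor>) = { ), +, / }; <factor> is not nullable, stop.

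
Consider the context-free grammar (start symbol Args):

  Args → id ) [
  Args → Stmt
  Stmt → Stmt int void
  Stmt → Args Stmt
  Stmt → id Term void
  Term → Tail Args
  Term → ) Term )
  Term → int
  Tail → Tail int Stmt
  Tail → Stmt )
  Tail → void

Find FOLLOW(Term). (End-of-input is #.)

In Stmt → id Term void: add FIRST(void) = { void }.
In Term → ) Term ): add FIRST()) = { ) }.
Union: FOLLOW(Term) = { ), void }.

{ ), void }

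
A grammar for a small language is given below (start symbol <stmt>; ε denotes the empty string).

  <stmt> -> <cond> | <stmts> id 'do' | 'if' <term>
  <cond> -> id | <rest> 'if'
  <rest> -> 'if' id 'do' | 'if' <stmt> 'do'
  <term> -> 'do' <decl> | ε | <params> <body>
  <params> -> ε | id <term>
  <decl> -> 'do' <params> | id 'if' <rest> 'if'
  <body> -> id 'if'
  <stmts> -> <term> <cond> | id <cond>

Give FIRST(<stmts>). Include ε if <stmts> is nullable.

{ 'do', 'if', id }

From <stmts> -> <term> <cond>: <term> nullable, take FIRST(<term>) ∪ FIRST(<cond>) = { 'do', 'if', id }.
<stmts> -> id <cond> contributes {id}.
Union: FIRST(<stmts>) = { 'do', 'if', id }.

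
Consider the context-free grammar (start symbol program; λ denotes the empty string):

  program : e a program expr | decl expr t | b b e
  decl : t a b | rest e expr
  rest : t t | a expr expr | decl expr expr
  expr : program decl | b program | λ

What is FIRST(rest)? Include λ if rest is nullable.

rest : t t contributes {t}.
rest : a expr expr contributes {a}.
From rest : decl expr expr: add FIRST(decl) = { a, t }.
Union: FIRST(rest) = { a, t }.

{ a, t }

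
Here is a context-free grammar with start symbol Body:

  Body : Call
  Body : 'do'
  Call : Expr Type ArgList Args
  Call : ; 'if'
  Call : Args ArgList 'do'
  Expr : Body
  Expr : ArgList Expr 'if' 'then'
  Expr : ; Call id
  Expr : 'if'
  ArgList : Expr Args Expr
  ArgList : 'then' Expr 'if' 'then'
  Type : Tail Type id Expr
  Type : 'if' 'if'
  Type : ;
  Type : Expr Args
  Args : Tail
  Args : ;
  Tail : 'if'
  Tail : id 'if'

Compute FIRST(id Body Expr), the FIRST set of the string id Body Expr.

{ id }

id is a terminal; add {id} and stop.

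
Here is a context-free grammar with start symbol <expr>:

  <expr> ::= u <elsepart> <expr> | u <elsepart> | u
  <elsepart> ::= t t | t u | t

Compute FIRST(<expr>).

<expr> ::= u <elsepart> <expr> contributes {u}.
<expr> ::= u <elsepart> contributes {u}.
<expr> ::= u contributes {u}.
Union: FIRST(<expr>) = { u }.

{ u }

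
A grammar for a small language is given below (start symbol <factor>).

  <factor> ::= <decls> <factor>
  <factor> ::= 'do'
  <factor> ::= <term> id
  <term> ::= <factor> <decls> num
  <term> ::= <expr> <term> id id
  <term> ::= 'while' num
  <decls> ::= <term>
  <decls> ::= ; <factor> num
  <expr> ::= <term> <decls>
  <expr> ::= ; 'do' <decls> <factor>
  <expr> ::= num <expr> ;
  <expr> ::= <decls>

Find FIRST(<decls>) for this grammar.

{ 'do', 'while', ;, num }

From <decls> ::= <term>: add FIRST(<term>) = { 'do', 'while', ;, num }.
<decls> ::= ; <factor> num contributes {;}.
Union: FIRST(<decls>) = { 'do', 'while', ;, num }.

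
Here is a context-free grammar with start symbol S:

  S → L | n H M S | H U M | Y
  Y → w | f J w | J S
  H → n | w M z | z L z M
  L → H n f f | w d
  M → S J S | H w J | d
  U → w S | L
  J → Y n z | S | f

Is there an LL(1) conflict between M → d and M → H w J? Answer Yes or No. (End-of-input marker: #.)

No

FIRST(d) = { d } and FIRST(H w J) = { n, w, z }.
The FIRST sets are disjoint and neither alternative is nullable — no conflict.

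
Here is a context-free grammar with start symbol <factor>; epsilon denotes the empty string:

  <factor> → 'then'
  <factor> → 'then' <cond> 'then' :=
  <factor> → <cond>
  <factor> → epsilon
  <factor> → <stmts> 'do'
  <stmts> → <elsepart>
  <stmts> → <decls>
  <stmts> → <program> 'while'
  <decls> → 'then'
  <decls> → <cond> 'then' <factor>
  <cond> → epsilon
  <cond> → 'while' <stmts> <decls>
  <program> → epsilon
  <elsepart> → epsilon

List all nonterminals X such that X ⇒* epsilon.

Directly nullable (have an epsilon-production): <factor>, <cond>, <program>, <elsepart>.
<stmts> → <elsepart> with every symbol nullable, so <stmts> is nullable.
No other nonterminal has a production whose RHS symbols are all nullable.

{ <cond>, <elsepart>, <factor>, <program>, <stmts> }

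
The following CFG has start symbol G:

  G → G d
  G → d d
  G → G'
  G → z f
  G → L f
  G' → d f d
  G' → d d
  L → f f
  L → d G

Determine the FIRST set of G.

From G → G d: add FIRST(G) = { d, f, z }.
G → d d contributes {d}.
From G → G': add FIRST(G') = { d }.
G → z f contributes {z}.
From G → L f: add FIRST(L) = { d, f }.
Union: FIRST(G) = { d, f, z }.

{ d, f, z }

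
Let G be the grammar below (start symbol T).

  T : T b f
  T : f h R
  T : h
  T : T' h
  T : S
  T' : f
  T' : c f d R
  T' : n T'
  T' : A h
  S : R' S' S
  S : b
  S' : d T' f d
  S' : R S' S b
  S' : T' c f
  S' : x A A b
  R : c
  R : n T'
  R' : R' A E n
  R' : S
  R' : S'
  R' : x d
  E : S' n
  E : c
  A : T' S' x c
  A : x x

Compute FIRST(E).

{ c, d, f, n, x }

From E : S' n: add FIRST(S') = { c, d, f, n, x }.
E : c contributes {c}.
Union: FIRST(E) = { c, d, f, n, x }.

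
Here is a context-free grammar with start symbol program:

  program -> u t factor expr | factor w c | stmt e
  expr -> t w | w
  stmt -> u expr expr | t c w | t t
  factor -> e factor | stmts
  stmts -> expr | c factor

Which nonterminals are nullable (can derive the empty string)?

No nonterminal has an empty production or an RHS whose symbols are all nullable.

{ } (none)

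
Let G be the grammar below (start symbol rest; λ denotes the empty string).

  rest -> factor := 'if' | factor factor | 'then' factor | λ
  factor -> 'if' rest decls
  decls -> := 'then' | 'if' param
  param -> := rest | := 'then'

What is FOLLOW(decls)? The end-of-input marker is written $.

{ $, 'if', := }

In factor -> 'if' rest decls: decls is at the end, add FOLLOW(factor) = { $, 'if', := }.
Union: FOLLOW(decls) = { $, 'if', := }.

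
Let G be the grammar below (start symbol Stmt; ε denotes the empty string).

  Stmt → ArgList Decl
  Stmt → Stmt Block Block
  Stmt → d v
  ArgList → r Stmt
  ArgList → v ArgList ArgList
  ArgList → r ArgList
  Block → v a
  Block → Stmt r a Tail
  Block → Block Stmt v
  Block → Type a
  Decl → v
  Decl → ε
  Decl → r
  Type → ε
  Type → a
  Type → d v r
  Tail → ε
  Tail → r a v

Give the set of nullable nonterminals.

{ Decl, Tail, Type }

Directly nullable (have an ε-production): Decl, Type, Tail.
No other nonterminal has a production whose RHS symbols are all nullable.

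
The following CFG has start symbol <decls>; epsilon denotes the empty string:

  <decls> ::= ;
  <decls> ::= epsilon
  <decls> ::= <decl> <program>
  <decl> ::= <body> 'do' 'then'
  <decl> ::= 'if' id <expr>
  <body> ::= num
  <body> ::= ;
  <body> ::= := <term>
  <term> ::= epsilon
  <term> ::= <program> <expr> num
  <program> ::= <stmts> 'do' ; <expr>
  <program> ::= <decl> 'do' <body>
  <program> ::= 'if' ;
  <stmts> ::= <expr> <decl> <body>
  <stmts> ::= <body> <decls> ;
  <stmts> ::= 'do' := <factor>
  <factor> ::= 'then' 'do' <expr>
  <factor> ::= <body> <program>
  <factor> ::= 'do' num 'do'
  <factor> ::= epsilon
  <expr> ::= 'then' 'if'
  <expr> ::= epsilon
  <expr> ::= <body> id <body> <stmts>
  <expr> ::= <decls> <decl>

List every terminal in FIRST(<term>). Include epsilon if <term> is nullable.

{ 'do', 'if', 'then', :=, ;, num, epsilon }

<term> ::= epsilon contributes epsilon.
From <term> ::= <program> <expr> num: add FIRST(<program>) = { 'do', 'if', 'then', :=, ;, num }.
Union: FIRST(<term>) = { 'do', 'if', 'then', :=, ;, num, epsilon }.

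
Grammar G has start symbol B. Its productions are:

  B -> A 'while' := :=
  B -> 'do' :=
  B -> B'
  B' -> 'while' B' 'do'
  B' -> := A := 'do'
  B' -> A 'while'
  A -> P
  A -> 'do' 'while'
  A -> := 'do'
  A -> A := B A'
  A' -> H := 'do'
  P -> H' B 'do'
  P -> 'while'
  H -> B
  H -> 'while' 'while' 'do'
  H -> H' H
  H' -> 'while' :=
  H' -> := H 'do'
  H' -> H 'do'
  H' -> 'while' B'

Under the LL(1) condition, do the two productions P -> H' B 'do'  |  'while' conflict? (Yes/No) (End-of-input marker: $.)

Yes

FIRST(H' B 'do') = { 'do', 'while', := } and FIRST('while') = { 'while' }.
Both contain 'while', so the two alternatives are not disjoint — LL(1) conflict.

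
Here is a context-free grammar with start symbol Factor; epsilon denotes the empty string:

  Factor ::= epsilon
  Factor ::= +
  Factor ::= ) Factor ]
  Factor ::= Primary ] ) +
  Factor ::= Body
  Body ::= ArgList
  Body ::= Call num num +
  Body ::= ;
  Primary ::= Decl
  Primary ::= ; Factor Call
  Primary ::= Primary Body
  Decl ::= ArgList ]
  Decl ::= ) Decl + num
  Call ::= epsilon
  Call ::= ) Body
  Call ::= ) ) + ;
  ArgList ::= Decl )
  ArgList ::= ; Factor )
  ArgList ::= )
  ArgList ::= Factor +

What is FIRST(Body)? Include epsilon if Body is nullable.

From Body ::= ArgList: add FIRST(ArgList) = { ), +, ;, num }.
From Body ::= Call num num +: Call nullable, take FIRST(Call) ∪ {num} = { ), num }.
Body ::= ; contributes {;}.
Union: FIRST(Body) = { ), +, ;, num }.

{ ), +, ;, num }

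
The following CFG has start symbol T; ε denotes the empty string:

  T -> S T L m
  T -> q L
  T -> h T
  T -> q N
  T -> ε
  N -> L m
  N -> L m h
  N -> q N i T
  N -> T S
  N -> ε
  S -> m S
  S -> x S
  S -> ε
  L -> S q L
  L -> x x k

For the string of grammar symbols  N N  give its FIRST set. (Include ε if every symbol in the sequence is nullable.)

{ h, m, q, x, ε }

Add FIRST(N)\{ε} = { h, m, q, x }; N is nullable, continue.
Add FIRST(N)\{ε} = { h, m, q, x }; N is nullable, continue.
Every symbol is nullable, so include ε.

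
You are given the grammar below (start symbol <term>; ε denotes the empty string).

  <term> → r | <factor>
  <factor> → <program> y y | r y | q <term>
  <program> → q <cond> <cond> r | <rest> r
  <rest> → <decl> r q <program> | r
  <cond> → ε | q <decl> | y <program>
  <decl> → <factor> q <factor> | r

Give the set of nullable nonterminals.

Directly nullable (have an ε-production): <cond>.
No other nonterminal has a production whose RHS symbols are all nullable.

{ <cond> }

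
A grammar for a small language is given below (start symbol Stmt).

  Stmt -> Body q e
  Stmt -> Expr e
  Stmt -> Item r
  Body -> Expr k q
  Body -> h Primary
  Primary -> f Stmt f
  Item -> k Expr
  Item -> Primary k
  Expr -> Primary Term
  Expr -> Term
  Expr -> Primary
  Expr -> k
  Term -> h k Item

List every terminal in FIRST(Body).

From Body -> Expr k q: add FIRST(Expr) = { f, h, k }.
Body -> h Primary contributes {h}.
Union: FIRST(Body) = { f, h, k }.

{ f, h, k }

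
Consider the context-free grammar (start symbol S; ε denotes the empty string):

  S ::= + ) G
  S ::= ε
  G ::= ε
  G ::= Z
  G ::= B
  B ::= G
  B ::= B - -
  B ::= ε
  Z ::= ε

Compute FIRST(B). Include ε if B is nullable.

From B ::= G: add FIRST(G) = { -, ε } (including ε since G is nullable).
From B ::= B - -: B nullable, take FIRST(B) ∪ {-} = { - }.
B ::= ε contributes ε.
Union: FIRST(B) = { -, ε }.

{ -, ε }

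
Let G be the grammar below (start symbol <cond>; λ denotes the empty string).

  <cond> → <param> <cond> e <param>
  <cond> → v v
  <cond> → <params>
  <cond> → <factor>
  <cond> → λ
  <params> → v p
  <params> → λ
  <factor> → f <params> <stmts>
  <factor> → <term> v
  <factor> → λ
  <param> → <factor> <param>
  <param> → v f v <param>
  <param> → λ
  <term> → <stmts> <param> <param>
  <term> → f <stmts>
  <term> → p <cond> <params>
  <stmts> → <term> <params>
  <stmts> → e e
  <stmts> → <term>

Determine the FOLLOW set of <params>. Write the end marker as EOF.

In <cond> → <params>: <params> is at the end, add FOLLOW(<cond>) = { EOF, e, f, p, v }.
In <factor> → f <params> <stmts>: add FIRST(<stmts>) = { e, f, p }.
In <term> → p <cond> <params>: <params> is at the end, add FOLLOW(<term>) = { EOF, e, f, p, v }.
In <stmts> → <term> <params>: <params> is at the end, add FOLLOW(<stmts>) = { EOF, e, f, p, v }.
Union: FOLLOW(<params>) = { EOF, e, f, p, v }.

{ EOF, e, f, p, v }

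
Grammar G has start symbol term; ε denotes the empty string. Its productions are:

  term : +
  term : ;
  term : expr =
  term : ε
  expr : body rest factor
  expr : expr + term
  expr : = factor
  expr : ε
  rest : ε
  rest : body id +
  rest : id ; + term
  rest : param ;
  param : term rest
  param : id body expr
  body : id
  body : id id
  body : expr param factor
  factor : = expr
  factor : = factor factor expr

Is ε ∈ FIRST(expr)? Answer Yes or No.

Yes

expr has an ε-production, so expr ⇒ ε.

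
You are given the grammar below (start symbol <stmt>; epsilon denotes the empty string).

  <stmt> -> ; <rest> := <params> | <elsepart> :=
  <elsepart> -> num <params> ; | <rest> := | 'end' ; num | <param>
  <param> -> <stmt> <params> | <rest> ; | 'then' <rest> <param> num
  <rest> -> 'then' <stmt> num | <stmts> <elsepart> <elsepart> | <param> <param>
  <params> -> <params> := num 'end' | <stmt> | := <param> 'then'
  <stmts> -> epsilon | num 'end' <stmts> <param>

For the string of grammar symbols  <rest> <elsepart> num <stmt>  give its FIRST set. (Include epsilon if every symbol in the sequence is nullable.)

Add FIRST(<rest>) = { 'end', 'then', ;, num }; <rest> is not nullable, stop.

{ 'end', 'then', ;, num }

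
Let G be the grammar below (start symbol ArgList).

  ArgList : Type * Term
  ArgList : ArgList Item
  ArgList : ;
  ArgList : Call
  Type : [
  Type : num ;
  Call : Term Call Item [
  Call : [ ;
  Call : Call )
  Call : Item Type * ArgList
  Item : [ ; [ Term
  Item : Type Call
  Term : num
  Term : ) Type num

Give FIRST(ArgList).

From ArgList : Type * Term: add FIRST(Type) = { [, num }.
From ArgList : ArgList Item: add FIRST(ArgList) = { ), ;, [, num }.
ArgList : ; contributes {;}.
From ArgList : Call: add FIRST(Call) = { ), [, num }.
Union: FIRST(ArgList) = { ), ;, [, num }.

{ ), ;, [, num }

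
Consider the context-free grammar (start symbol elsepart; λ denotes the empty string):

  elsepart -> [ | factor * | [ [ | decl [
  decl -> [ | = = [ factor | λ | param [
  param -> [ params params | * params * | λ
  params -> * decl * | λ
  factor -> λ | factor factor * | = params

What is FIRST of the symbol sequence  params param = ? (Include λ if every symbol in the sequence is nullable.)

{ *, =, [ }

Add FIRST(params)\{λ} = { * }; params is nullable, continue.
Add FIRST(param)\{λ} = { *, [ }; param is nullable, continue.
= is a terminal; add {=} and stop.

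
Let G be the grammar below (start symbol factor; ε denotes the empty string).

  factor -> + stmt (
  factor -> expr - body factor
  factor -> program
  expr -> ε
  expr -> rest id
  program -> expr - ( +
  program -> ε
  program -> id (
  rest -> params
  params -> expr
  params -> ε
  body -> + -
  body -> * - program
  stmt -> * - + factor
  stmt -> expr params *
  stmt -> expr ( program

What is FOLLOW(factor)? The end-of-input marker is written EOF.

factor is the start symbol, so EOF ∈ FOLLOW(factor).
In factor -> expr - body factor: factor is at the end, add FOLLOW(factor) = { EOF, ( }.
In stmt -> * - + factor: factor is at the end, add FOLLOW(stmt) = { ( }.
Union: FOLLOW(factor) = { EOF, ( }.

{ EOF, ( }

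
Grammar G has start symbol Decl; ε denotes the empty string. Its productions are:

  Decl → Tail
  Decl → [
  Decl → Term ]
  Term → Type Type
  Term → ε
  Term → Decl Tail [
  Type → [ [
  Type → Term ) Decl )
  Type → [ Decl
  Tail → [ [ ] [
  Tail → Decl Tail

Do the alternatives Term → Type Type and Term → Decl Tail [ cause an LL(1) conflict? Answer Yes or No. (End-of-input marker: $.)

FIRST(Type Type) = { ), [, ] } and FIRST(Decl Tail [) = { ), [, ] }.
Both contain ), so the two alternatives are not disjoint — LL(1) conflict.

Yes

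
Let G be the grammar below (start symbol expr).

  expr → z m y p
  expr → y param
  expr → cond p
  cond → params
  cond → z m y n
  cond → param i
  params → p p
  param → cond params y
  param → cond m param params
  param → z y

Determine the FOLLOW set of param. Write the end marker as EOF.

{ EOF, i, p }

In expr → y param: param is at the end, add FOLLOW(expr) = { EOF }.
In cond → param i: add FIRST(i) = { i }.
In param → cond m param params: add FIRST(params) = { p }.
Union: FOLLOW(param) = { EOF, i, p }.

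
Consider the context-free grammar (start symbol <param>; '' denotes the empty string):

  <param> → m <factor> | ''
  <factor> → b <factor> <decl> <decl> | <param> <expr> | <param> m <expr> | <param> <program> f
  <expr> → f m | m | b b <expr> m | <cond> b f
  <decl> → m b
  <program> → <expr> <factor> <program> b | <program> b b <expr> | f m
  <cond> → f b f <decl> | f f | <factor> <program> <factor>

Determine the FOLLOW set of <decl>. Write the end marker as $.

In <factor> → b <factor> <decl> <decl>: add FIRST(<decl>) = { m }.
In <factor> → b <factor> <decl> <decl>: <decl> is at the end, add FOLLOW(<factor>) = { $, b, f, m }.
In <cond> → f b f <decl>: <decl> is at the end, add FOLLOW(<cond>) = { b }.
Union: FOLLOW(<decl>) = { $, b, f, m }.

{ $, b, f, m }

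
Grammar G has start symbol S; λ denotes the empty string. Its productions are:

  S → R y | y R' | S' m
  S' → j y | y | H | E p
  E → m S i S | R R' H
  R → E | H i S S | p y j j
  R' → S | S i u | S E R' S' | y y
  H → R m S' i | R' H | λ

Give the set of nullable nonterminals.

Directly nullable (have an λ-production): H.
S' → H with every symbol nullable, so S' is nullable.
No other nonterminal has a production whose RHS symbols are all nullable.

{ H, S' }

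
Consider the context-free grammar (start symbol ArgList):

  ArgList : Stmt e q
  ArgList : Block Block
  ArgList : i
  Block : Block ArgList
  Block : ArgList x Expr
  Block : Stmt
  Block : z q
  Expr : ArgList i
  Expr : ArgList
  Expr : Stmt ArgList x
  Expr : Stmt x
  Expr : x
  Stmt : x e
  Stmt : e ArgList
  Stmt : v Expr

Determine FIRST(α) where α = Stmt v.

{ e, v, x }

Add FIRST(Stmt) = { e, v, x }; Stmt is not nullable, stop.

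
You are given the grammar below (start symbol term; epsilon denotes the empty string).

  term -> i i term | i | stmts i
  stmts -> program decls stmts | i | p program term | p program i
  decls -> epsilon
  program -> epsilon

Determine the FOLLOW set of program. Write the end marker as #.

In stmts -> program decls stmts: add FIRST(decls stmts) = { i, p }.
In stmts -> p program term: add FIRST(term) = { i, p }.
In stmts -> p program i: add FIRST(i) = { i }.
Union: FOLLOW(program) = { i, p }.

{ i, p }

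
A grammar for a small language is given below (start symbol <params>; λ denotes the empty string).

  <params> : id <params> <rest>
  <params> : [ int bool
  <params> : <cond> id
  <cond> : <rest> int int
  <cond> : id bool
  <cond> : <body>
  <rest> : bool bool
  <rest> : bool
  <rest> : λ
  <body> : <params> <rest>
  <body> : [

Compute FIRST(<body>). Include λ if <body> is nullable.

{ [, bool, id, int }

From <body> : <params> <rest>: add FIRST(<params>) = { [, bool, id, int }.
<body> : [ contributes {[}.
Union: FIRST(<body>) = { [, bool, id, int }.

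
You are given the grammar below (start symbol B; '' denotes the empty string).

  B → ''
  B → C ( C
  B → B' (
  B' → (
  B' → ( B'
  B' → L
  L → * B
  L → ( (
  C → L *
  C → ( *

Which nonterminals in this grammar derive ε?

Directly nullable (have an ''-production): B.
No other nonterminal has a production whose RHS symbols are all nullable.

{ B }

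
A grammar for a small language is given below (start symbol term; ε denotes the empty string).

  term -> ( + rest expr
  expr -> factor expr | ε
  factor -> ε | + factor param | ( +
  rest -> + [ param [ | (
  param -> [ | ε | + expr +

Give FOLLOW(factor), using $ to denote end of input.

{ $, (, +, [ }

In expr -> factor expr: add FIRST(expr)\{ε} = { (, + }.
  Since expr is nullable, also add FOLLOW(expr) = { $, + }.
In factor -> + factor param: add FIRST(param)\{ε} = { +, [ }.
  Since param is nullable, also add FOLLOW(factor) = { $, (, +, [ }.
Union: FOLLOW(factor) = { $, (, +, [ }.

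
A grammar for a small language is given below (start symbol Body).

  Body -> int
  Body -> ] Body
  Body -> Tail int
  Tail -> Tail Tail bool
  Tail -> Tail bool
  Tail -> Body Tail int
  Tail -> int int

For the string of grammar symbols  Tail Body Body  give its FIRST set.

{ ], int }

Add FIRST(Tail) = { ], int }; Tail is not nullable, stop.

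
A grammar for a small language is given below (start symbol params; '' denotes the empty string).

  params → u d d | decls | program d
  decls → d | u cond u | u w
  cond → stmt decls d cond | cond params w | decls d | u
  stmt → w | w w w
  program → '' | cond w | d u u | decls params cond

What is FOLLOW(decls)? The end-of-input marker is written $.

{ $, d, u, w }

In params → decls: decls is at the end, add FOLLOW(params) = { $, d, u, w }.
In cond → stmt decls d cond: add FIRST(d cond) = { d }.
In cond → decls d: add FIRST(d) = { d }.
In program → decls params cond: add FIRST(params cond) = { d, u, w }.
Union: FOLLOW(decls) = { $, d, u, w }.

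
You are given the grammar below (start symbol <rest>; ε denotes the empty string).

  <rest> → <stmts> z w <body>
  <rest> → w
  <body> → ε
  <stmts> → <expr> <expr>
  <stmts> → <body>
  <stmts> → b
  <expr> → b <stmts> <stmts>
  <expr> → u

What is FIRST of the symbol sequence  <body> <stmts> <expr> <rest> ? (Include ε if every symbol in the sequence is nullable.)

Add FIRST(<body>)\{ε} = {  }; <body> is nullable, continue.
Add FIRST(<stmts>)\{ε} = { b, u }; <stmts> is nullable, continue.
Add FIRST(<expr>) = { b, u }; <expr> is not nullable, stop.

{ b, u }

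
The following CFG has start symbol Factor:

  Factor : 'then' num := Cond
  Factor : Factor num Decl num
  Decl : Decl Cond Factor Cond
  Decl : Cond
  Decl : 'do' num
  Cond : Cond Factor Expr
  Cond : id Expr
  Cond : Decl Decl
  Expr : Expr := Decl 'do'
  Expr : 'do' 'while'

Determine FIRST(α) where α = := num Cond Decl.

{ := }

:= is a terminal; add {:=} and stop.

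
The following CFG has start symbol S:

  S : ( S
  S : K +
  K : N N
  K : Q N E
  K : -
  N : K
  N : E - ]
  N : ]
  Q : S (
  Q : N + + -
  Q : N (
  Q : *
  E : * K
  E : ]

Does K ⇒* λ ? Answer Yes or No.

No

No nonterminal in this grammar is nullable.
No production of K has an RHS whose symbols are all nullable, so K is not nullable.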